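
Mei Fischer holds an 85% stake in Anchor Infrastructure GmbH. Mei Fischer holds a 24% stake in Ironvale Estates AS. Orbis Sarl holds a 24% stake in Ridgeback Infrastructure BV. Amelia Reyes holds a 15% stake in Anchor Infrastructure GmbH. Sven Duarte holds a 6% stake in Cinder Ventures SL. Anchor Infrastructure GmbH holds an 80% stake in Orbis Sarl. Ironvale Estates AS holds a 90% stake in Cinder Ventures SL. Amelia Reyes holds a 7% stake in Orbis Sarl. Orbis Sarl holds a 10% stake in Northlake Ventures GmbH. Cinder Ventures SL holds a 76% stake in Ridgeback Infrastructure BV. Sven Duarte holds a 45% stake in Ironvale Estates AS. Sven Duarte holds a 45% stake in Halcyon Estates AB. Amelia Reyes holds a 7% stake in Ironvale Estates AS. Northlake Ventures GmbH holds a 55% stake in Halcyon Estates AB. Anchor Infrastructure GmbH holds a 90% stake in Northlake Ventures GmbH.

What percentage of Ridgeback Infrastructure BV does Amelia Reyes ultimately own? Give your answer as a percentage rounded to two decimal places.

9.35%

Amelia reaches Ridgeback along 3 paths.
Via Orbis: 7% × 24% = 1.68%.
Via Anchor → Orbis: 15% × 80% × 24% = 2.88%.
Via Ironvale → Cinder: 7% × 90% × 76% = 4.788%.
Total: 1.68% + 2.88% + 4.788% = 9.348%.
Rounded: 9.35%.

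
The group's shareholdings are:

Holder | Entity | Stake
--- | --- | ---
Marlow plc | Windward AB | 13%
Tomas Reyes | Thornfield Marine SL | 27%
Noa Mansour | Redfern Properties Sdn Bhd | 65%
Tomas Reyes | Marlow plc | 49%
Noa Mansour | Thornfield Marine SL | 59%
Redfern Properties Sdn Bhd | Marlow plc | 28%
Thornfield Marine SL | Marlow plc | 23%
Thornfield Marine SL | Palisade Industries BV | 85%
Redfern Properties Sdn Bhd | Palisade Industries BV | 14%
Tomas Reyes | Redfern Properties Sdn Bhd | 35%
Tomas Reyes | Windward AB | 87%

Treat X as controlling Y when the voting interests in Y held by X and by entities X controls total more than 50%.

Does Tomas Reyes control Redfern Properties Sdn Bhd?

Tomas holds 87% of Windward, so Tomas controls Windward.
In Redfern, Tomas's side holds only 35%, not > 50%.
So Tomas does not control Redfern.

No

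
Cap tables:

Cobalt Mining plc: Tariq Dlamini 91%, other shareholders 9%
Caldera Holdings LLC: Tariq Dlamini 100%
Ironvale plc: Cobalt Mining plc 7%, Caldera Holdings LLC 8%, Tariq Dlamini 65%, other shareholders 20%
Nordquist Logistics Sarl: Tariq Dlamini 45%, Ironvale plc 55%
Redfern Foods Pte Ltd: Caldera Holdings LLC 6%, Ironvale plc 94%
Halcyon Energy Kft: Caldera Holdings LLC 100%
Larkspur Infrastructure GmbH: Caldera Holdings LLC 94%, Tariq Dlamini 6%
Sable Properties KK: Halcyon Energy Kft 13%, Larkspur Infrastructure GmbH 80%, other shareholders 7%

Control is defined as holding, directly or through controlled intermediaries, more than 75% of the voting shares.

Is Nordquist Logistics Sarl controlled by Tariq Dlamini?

Yes

Tariq holds 100% of Caldera, so Tariq controls Caldera.
Tariq holds 91% of Cobalt, so Tariq controls Cobalt.
Cobalt and Caldera and Tariq together hold 7% + 8% + 65% = 80% of Ironvale, so Tariq controls Ironvale.
Tariq and Ironvale together hold 45% + 55% = 100% of Nordquist, so Tariq controls Nordquist.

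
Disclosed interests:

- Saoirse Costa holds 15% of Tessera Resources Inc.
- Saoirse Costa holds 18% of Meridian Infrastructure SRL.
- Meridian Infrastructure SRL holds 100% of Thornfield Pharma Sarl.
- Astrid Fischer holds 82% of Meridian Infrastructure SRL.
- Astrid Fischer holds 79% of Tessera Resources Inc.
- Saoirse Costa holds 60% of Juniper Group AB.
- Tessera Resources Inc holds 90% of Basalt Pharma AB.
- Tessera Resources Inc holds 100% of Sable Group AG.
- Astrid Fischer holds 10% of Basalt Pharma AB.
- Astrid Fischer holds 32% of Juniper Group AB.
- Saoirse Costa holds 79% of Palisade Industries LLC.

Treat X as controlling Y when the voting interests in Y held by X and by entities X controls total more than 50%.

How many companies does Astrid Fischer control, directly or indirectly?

5

Astrid holds 79% of Tessera, so Astrid controls Tessera.
Astrid holds 82% of Meridian, so Astrid controls Meridian.
Tessera holds 100% of Sable, so Astrid controls Sable.
Meridian holds 100% of Thornfield, so Astrid controls Thornfield.
Astrid and Tessera together hold 10% + 90% = 100% of Basalt, so Astrid controls Basalt.
No other company's threshold is met.
Astrid controls 5 companies.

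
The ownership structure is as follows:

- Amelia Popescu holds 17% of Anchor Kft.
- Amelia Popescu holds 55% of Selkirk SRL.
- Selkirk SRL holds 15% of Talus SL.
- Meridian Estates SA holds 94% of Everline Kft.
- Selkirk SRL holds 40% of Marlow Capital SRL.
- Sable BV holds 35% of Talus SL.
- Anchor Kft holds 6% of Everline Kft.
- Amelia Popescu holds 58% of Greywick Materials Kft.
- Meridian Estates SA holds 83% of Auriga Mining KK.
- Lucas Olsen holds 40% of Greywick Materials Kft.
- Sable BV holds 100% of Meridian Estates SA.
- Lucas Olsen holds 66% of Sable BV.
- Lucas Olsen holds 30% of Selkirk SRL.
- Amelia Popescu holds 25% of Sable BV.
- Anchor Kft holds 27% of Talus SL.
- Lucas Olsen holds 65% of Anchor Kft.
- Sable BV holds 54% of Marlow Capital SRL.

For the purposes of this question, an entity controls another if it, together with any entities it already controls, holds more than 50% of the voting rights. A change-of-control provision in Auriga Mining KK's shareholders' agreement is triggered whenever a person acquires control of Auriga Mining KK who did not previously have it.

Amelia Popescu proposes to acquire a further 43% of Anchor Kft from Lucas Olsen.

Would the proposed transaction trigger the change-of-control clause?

The purchase adds only to Amelia's holdings (Lucas's stake shrinks), so Amelia is the only person who could newly come to control Auriga.
Amelia holds 55% of Selkirk, so Amelia controls Selkirk.
Amelia holds 58% of Greywick, so Amelia controls Greywick.
Neither Amelia nor any entity Amelia controls holds any voting interest in Auriga.
So before the transaction, Amelia does not control Auriga.
After the purchase, Amelia's direct stake in Anchor rises to 17% + 43% = 60%, and Lucas's stake falls to 22%.
Amelia holds 60% of Anchor, so Amelia controls Anchor.
After the transaction, neither Amelia nor any entity Amelia controls holds a voting interest in Auriga, so Amelia still does not control it.
No new person acquires control, so the clause is not triggered.

No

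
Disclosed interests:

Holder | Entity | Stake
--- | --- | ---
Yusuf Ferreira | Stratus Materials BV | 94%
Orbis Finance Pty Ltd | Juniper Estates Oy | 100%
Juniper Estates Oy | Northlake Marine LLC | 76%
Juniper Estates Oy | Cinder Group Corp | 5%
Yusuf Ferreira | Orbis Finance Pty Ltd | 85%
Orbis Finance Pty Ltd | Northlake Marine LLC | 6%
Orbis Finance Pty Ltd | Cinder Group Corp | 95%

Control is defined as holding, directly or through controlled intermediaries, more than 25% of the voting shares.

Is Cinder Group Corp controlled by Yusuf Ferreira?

Yes

Yusuf holds 85% of Orbis, so Yusuf controls Orbis.
Orbis holds 100% of Juniper, so Yusuf controls Juniper.
Orbis and Juniper together hold 95% + 5% = 100% of Cinder, so Yusuf controls Cinder.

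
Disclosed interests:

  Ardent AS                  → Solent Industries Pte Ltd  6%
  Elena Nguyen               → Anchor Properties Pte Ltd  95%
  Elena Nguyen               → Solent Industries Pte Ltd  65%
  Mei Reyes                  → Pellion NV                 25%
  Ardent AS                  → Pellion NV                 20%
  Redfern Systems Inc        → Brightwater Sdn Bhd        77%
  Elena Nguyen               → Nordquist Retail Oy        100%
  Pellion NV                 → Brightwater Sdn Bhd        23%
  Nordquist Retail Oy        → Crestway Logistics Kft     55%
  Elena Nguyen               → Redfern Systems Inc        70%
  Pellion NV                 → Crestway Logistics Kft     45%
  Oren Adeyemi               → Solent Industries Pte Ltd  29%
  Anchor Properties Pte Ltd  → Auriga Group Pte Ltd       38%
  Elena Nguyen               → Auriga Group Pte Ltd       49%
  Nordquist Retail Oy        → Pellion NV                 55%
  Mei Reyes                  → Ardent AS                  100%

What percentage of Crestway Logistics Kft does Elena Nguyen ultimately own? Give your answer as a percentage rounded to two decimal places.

79.75%

Elena reaches Crestway along 2 paths.
Via Nordquist: 100% × 55% = 55%.
Via Nordquist → Pellion: 100% × 55% × 45% = 24.75%.
Total: 55% + 24.75% = 79.75%.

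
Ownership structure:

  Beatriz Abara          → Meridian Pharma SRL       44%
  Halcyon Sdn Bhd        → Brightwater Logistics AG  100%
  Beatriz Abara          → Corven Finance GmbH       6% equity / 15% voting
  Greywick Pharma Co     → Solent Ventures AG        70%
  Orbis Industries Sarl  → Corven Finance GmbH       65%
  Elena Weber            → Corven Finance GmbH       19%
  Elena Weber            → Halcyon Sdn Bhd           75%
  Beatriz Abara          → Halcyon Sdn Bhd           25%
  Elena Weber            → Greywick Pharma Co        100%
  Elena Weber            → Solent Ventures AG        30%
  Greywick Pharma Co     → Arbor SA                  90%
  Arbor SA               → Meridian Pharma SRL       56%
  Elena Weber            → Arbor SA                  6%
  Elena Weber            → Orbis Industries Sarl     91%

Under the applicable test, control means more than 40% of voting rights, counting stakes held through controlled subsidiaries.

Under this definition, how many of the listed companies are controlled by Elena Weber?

8

Elena holds 75% of Halcyon, so Elena controls Halcyon.
Elena holds 100% of Greywick, so Elena controls Greywick.
Greywick and Elena together hold 90% + 6% = 96% of Arbor, so Elena controls Arbor.
Elena holds 91% of Orbis, so Elena controls Orbis.
Halcyon holds 100% of Brightwater, so Elena controls Brightwater.
Arbor holds 56% of Meridian, so Elena controls Meridian.
Orbis and Elena together hold 65% + 19% = 84% of Corven, so Elena controls Corven.
Elena and Greywick together hold 30% + 70% = 100% of Solent, so Elena controls Solent.
Elena controls 8 companies.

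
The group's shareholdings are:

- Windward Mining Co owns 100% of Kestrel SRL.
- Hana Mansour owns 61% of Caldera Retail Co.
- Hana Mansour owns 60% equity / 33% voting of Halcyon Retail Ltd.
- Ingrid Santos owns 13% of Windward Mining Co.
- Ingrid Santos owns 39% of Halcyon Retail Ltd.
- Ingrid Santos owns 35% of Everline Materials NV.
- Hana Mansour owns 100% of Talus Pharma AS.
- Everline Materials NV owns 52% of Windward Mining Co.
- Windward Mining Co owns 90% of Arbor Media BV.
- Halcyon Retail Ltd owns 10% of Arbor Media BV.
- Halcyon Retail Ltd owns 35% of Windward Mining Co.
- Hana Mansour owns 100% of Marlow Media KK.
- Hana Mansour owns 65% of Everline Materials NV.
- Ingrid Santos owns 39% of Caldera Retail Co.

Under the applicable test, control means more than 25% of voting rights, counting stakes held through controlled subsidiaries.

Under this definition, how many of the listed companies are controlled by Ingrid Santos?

6

Ingrid holds 35% of Everline, so Ingrid controls Everline.
Ingrid holds 39% of Halcyon, so Ingrid controls Halcyon.
Everline and Halcyon and Ingrid together hold 52% + 35% + 13% = 100% of Windward, so Ingrid controls Windward.
Ingrid holds 39% of Caldera, so Ingrid controls Caldera.
Windward and Halcyon together hold 90% + 10% = 100% of Arbor, so Ingrid controls Arbor.
Windward holds 100% of Kestrel, so Ingrid controls Kestrel.
No other company's threshold is met.
Ingrid controls 6 companies.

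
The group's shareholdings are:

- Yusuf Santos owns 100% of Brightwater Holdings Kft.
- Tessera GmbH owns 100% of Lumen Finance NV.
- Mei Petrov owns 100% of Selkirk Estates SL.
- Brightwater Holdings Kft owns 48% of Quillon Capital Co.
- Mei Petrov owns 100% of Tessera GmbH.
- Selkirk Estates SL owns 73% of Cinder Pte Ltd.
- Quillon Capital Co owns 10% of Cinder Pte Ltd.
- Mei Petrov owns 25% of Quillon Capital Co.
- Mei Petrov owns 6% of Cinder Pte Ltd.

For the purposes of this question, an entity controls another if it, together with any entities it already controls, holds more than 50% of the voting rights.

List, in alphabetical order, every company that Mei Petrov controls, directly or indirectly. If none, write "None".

Mei holds 100% of Tessera, so Mei controls Tessera.
Mei holds 100% of Selkirk, so Mei controls Selkirk.
Selkirk and Mei together hold 73% + 6% = 79% of Cinder, so Mei controls Cinder.
Tessera holds 100% of Lumen, so Mei controls Lumen.
No other company's threshold is met.

Cinder Pte Ltd, Lumen Finance NV, Selkirk Estates SL, Tessera GmbH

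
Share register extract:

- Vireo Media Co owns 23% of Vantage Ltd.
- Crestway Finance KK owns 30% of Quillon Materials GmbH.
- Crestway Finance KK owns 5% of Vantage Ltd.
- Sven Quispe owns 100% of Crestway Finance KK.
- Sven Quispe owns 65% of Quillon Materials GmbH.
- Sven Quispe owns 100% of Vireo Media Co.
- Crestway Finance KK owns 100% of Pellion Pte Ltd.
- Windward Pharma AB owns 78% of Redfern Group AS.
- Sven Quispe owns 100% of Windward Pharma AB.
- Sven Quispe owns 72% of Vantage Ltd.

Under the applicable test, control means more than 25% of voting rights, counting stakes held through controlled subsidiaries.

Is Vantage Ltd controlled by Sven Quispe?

Sven holds 100% of Vireo, so Sven controls Vireo.
Sven holds 100% of Crestway, so Sven controls Crestway.
Sven and Crestway and Vireo together hold 72% + 5% + 23% = 100% of Vantage, so Sven controls Vantage.

Yes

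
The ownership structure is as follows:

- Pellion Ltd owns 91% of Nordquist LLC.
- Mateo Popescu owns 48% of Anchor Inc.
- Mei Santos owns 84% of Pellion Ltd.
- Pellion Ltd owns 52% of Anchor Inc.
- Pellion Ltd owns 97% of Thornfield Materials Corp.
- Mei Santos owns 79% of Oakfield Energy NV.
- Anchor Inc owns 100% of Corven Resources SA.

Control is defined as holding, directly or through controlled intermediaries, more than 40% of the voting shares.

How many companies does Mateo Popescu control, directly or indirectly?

2

Mateo holds 48% of Anchor, so Mateo controls Anchor.
Anchor holds 100% of Corven, so Mateo controls Corven.
No other company's threshold is met.
Mateo controls 2 companies.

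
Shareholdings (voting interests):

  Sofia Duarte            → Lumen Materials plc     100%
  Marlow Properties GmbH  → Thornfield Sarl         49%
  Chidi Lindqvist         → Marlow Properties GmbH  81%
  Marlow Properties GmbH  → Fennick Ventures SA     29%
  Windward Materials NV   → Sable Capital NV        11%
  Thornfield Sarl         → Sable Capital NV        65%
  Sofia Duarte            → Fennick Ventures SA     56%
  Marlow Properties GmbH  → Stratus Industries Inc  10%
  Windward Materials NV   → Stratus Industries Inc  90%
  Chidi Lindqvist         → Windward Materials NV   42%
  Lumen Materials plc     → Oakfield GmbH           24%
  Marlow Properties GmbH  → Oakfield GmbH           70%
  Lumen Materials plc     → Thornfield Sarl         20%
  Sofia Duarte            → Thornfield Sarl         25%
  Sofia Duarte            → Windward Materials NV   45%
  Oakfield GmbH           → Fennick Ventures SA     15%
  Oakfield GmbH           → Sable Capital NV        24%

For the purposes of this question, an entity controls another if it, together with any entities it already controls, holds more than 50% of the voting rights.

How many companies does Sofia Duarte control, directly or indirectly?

2

Sofia holds 100% of Lumen, so Sofia controls Lumen.
Sofia holds 56% of Fennick, so Sofia controls Fennick.
No other company's threshold is met.
Sofia controls 2 companies.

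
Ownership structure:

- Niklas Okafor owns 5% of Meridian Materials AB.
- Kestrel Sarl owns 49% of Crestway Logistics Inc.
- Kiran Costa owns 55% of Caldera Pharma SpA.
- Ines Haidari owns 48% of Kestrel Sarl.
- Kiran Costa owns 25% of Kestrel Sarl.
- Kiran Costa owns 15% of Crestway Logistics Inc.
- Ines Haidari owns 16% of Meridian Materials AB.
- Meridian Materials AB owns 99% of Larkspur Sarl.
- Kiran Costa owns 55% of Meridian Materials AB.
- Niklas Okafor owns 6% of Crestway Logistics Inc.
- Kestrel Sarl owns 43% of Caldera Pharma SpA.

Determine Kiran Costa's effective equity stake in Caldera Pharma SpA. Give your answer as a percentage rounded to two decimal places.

Kiran reaches Caldera along 2 paths.
Via Kestrel: 25% × 43% = 10.75%.
Direct stake: 55% = 55%.
Total: 10.75% + 55% = 65.75%.

65.75%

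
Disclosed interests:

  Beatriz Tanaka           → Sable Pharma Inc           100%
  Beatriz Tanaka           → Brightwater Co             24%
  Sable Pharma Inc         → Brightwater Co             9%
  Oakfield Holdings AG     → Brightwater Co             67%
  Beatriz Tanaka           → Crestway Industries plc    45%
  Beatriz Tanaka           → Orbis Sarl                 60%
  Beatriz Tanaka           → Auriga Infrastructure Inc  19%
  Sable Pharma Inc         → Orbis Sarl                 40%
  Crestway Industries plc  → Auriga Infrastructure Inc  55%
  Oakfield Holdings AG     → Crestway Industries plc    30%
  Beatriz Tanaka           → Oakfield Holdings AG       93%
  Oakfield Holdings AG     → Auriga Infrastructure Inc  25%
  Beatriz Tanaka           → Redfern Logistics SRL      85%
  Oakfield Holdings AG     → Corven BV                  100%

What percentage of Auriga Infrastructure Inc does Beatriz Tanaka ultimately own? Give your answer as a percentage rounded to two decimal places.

82.35%

Beatriz reaches Auriga along 4 paths.
Direct stake: 19% = 19%.
Via Oakfield: 93% × 25% = 23.25%.
Via Oakfield → Crestway: 93% × 30% × 55% = 15.345%.
Via Crestway: 45% × 55% = 24.75%.
Total: 19% + 23.25% + 15.345% + 24.75% = 82.345%.
Rounded: 82.35%.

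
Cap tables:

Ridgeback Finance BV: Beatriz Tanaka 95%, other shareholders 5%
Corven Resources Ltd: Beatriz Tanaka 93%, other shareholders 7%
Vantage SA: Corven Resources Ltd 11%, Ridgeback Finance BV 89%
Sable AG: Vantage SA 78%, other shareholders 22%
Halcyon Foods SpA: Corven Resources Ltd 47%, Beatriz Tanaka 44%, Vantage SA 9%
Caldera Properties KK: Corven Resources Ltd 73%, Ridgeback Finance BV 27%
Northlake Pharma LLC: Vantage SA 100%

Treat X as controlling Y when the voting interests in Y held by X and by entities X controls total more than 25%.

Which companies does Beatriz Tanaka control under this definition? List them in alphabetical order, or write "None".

Beatriz holds 95% of Ridgeback, so Beatriz controls Ridgeback.
Beatriz holds 93% of Corven, so Beatriz controls Corven.
Corven and Ridgeback together hold 11% + 89% = 100% of Vantage, so Beatriz controls Vantage.
Vantage holds 78% of Sable, so Beatriz controls Sable.
Corven and Beatriz and Vantage together hold 47% + 44% + 9% = 100% of Halcyon, so Beatriz controls Halcyon.
Corven and Ridgeback together hold 73% + 27% = 100% of Caldera, so Beatriz controls Caldera.
Vantage holds 100% of Northlake, so Beatriz controls Northlake.

Caldera Properties KK, Corven Resources Ltd, Halcyon Foods SpA, Northlake Pharma LLC, Ridgeback Finance BV, Sable AG, Vantage SA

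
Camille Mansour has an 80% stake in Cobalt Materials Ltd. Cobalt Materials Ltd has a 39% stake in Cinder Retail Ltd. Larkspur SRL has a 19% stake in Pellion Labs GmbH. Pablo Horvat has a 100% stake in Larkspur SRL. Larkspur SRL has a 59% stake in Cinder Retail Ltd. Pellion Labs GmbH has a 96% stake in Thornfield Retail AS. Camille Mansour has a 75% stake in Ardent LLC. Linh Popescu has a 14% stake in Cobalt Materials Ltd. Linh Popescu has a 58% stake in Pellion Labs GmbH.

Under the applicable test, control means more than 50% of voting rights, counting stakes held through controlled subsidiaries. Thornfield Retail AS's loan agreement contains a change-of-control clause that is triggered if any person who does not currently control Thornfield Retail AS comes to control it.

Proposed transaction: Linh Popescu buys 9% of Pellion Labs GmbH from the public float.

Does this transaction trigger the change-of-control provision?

No

The purchase changes only Linh's holdings, so Linh is the only person who could newly come to control Thornfield.
Linh holds 58% of Pellion, so Linh controls Pellion.
Pellion holds 96% of Thornfield, so Linh controls Thornfield.
So Linh already controls Thornfield before the transaction.
After the purchase, Linh's direct stake in Pellion rises to 58% + 9% = 67%.
Linh controlled Thornfield already, so this is not a new person acquiring control; every other person's position is unchanged or reduced.
No new person acquires control, so the clause is not triggered.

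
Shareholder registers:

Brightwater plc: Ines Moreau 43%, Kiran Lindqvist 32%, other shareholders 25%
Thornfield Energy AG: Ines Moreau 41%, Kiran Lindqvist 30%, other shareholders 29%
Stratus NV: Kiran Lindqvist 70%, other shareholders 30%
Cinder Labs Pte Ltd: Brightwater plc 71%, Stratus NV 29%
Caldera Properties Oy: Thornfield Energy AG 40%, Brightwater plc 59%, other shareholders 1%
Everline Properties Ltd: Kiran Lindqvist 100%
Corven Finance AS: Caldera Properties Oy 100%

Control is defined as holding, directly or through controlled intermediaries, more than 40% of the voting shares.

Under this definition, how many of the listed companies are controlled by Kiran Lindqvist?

2

Kiran holds 70% of Stratus, so Kiran controls Stratus.
Kiran holds 100% of Everline, so Kiran controls Everline.
No other company's threshold is met.
Kiran controls 2 companies.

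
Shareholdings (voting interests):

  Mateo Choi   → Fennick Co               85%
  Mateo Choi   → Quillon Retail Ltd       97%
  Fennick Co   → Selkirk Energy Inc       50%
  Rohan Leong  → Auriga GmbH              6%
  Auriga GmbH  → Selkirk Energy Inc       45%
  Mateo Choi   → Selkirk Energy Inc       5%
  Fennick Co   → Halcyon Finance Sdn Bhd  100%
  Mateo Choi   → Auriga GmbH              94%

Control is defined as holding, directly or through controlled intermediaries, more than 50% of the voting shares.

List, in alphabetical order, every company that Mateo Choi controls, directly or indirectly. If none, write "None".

Mateo holds 94% of Auriga, so Mateo controls Auriga.
Mateo holds 85% of Fennick, so Mateo controls Fennick.
Mateo holds 97% of Quillon, so Mateo controls Quillon.
Fennick holds 100% of Halcyon, so Mateo controls Halcyon.
Mateo and Fennick and Auriga together hold 5% + 50% + 45% = 100% of Selkirk, so Mateo controls Selkirk.

Auriga GmbH, Fennick Co, Halcyon Finance Sdn Bhd, Quillon Retail Ltd, Selkirk Energy Inc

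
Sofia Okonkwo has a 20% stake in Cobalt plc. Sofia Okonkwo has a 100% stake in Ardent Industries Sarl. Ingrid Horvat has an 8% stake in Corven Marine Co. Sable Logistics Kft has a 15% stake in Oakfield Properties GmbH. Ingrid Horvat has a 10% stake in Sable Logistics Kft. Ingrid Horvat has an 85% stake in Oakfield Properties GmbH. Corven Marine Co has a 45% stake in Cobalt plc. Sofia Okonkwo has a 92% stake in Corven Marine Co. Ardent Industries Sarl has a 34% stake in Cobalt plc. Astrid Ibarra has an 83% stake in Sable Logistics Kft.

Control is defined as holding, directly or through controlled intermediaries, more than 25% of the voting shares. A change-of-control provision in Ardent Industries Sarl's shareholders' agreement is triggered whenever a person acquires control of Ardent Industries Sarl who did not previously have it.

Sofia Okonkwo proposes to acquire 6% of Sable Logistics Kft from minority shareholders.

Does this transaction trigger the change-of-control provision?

No

The purchase changes only Sofia's holdings, so Sofia is the only person who could newly come to control Ardent.
Sofia holds 100% of Ardent, so Sofia controls Ardent.
So Sofia already controls Ardent before the transaction.
After the purchase, Sofia holds 6% of Sable directly.
Sofia controlled Ardent already, so this is not a new person acquiring control; every other person's position is unchanged or reduced.
No new person acquires control, so the clause is not triggered.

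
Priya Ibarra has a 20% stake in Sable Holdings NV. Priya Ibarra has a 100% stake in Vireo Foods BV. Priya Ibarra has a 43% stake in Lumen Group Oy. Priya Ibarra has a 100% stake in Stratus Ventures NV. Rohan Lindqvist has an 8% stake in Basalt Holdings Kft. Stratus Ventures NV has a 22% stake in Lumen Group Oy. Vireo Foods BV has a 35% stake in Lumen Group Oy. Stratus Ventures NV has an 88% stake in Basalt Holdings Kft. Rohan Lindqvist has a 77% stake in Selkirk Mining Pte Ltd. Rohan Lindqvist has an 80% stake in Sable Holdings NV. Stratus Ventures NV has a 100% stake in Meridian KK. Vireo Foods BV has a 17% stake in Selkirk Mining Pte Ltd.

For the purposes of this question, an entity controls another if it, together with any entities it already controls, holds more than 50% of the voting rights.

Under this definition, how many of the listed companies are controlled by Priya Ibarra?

5

Priya holds 100% of Vireo, so Priya controls Vireo.
Priya holds 100% of Stratus, so Priya controls Stratus.
Vireo and Stratus and Priya together hold 35% + 22% + 43% = 100% of Lumen, so Priya controls Lumen.
Stratus holds 88% of Basalt, so Priya controls Basalt.
Stratus holds 100% of Meridian, so Priya controls Meridian.
No other company's threshold is met.
Priya controls 5 companies.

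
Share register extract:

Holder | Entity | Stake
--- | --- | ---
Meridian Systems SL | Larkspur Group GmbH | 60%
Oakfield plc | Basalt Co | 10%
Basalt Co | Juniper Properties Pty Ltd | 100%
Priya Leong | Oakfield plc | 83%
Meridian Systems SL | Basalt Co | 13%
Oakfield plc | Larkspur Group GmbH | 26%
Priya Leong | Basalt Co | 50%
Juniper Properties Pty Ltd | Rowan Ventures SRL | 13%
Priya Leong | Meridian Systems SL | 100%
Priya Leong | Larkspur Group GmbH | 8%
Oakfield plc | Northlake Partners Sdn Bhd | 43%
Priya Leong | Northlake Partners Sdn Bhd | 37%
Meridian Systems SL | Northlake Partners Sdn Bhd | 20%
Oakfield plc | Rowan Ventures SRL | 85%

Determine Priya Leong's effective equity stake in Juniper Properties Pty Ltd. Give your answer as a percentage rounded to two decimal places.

71.30%

Priya reaches Juniper along 3 paths.
Via Oakfield → Basalt: 83% × 10% × 100% = 8.3%.
Via Basalt: 50% × 100% = 50%.
Via Meridian → Basalt: 100% × 13% × 100% = 13%.
Total: 8.3% + 50% + 13% = 71.3%.
Rounded: 71.30%.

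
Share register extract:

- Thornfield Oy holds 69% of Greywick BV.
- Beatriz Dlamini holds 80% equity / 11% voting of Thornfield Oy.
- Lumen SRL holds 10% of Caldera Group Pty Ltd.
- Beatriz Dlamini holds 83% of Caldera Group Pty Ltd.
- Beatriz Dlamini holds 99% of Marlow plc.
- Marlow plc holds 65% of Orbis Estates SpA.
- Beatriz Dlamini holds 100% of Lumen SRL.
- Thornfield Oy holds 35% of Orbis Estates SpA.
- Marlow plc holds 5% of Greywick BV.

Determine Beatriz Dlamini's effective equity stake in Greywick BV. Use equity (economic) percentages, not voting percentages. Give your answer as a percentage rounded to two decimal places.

60.15%

Beatriz reaches Greywick along 2 paths.
Via Marlow: 99% × 5% = 4.95%.
Via Thornfield: 80% × 69% = 55.2%.
Total: 4.95% + 55.2% = 60.15%.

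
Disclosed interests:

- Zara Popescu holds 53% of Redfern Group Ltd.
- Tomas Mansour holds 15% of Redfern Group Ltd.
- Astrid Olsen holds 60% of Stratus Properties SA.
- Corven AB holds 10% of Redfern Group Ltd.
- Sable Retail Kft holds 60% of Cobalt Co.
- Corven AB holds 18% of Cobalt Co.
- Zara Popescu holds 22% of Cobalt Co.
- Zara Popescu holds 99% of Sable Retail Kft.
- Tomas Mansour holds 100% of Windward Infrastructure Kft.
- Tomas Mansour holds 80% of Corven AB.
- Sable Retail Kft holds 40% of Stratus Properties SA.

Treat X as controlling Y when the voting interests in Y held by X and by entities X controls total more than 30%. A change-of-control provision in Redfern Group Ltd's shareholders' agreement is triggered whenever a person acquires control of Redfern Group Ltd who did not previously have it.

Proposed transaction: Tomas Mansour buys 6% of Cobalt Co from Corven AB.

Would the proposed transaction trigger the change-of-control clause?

No

The purchase adds only to Tomas's holdings (Corven's stake shrinks), so Tomas is the only person who could newly come to control Redfern.
Tomas holds 80% of Corven, so Tomas controls Corven.
Tomas holds 100% of Windward, so Tomas controls Windward.
In Redfern, Tomas's side holds only 15% + 10% = 25%, not > 30%.
So before the transaction, Tomas does not control Redfern.
After the purchase, Tomas holds 6% of Cobalt directly, and Corven's stake falls to 12%.
Tomas's side now holds 12% + 6% = 18% of Cobalt, not > 30%, so Tomas still does not control Cobalt.
After the transaction, Tomas's side holds 15% + 10% = 25% of Redfern, not > 30%, so Tomas still does not control Redfern.
No new person acquires control, so the clause is not triggered.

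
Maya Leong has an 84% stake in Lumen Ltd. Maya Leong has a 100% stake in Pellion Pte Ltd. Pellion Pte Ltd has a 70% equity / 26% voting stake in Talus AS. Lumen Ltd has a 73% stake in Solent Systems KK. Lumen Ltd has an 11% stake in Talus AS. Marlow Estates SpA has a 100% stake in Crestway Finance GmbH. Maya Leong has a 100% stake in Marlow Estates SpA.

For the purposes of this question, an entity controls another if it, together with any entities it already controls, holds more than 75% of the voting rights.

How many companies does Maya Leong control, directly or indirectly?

Maya holds 100% of Marlow, so Maya controls Marlow.
Maya holds 100% of Pellion, so Maya controls Pellion.
Maya holds 84% of Lumen, so Maya controls Lumen.
Marlow holds 100% of Crestway, so Maya controls Crestway.
No other company's threshold is met.
Maya controls 4 companies.

4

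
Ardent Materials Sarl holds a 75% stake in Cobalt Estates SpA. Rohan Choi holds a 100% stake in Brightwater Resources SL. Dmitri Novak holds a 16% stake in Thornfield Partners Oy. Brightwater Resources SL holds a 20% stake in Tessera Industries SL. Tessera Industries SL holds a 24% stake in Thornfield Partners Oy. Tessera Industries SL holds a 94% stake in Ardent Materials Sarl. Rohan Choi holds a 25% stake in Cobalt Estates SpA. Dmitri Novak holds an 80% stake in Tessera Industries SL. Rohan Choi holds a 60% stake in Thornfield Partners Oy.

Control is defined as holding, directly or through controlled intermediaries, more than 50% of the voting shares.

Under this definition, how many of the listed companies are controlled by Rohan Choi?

Rohan holds 100% of Brightwater, so Rohan controls Brightwater.
Rohan holds 60% of Thornfield, so Rohan controls Thornfield.
No other company's threshold is met.
Rohan controls 2 companies.

2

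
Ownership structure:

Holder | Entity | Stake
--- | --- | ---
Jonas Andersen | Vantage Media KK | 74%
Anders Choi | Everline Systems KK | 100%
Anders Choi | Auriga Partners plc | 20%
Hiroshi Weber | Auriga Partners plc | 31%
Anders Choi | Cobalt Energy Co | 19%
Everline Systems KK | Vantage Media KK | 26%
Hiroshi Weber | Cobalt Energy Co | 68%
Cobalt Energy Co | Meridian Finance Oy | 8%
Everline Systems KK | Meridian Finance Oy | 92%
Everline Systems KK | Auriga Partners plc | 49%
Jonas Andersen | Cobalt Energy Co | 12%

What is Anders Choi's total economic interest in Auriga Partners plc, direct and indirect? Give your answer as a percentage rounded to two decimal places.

69.00%

Anders reaches Auriga along 2 paths.
Via Everline: 100% × 49% = 49%.
Direct stake: 20% = 20%.
Total: 49% + 20% = 69%.
Rounded: 69.00%.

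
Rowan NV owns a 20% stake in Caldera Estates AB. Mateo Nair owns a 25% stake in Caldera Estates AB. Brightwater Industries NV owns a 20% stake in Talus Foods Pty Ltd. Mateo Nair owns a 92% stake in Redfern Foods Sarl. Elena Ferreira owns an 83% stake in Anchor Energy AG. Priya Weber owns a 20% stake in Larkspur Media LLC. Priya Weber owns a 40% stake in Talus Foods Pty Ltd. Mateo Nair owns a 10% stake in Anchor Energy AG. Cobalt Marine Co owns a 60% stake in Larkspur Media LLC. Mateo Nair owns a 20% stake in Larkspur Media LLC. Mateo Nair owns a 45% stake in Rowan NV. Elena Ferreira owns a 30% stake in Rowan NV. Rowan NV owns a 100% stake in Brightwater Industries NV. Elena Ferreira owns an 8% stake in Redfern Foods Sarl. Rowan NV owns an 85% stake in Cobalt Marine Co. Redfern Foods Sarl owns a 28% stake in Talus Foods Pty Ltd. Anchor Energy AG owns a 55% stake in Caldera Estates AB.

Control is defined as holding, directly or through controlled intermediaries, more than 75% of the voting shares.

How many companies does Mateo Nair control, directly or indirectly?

Mateo holds 92% of Redfern, so Mateo controls Redfern.
No other company's threshold is met.
Mateo controls 1 company.

1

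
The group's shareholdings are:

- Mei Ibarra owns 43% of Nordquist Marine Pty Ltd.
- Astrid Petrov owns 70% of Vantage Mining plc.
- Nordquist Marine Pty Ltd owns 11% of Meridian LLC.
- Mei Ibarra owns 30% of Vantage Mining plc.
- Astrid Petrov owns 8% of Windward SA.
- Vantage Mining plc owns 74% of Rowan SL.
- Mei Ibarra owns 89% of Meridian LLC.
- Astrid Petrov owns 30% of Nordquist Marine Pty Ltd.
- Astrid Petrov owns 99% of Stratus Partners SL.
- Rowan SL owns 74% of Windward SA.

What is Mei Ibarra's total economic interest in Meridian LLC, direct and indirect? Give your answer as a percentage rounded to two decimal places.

Mei reaches Meridian along 2 paths.
Via Nordquist: 43% × 11% = 4.73%.
Direct stake: 89% = 89%.
Total: 4.73% + 89% = 93.73%.

93.73%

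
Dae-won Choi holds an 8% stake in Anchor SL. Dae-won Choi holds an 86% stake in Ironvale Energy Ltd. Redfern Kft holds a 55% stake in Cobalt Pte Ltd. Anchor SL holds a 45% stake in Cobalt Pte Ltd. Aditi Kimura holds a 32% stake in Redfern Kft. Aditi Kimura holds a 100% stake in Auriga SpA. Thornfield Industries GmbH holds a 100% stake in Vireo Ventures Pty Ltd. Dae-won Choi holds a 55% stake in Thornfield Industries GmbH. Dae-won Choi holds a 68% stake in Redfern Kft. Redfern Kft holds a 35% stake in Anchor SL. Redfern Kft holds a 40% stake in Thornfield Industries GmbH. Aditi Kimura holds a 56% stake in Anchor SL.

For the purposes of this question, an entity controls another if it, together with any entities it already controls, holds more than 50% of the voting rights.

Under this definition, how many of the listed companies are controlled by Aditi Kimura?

2

Aditi holds 56% of Anchor, so Aditi controls Anchor.
Aditi holds 100% of Auriga, so Aditi controls Auriga.
No other company's threshold is met.
Aditi controls 2 companies.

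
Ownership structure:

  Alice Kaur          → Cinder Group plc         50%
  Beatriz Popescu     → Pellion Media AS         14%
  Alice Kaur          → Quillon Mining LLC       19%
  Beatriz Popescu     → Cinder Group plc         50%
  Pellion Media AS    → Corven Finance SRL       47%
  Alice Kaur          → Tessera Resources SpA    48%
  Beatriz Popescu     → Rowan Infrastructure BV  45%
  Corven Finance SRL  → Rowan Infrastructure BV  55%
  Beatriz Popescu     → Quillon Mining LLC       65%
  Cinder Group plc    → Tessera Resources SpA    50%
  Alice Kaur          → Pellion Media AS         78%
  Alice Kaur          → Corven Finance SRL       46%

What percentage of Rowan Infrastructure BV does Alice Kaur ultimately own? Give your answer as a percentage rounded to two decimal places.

45.46%

Alice reaches Rowan along 2 paths.
Via Pellion → Corven: 78% × 47% × 55% = 20.163%.
Via Corven: 46% × 55% = 25.3%.
Total: 20.163% + 25.3% = 45.463%.
Rounded: 45.46%.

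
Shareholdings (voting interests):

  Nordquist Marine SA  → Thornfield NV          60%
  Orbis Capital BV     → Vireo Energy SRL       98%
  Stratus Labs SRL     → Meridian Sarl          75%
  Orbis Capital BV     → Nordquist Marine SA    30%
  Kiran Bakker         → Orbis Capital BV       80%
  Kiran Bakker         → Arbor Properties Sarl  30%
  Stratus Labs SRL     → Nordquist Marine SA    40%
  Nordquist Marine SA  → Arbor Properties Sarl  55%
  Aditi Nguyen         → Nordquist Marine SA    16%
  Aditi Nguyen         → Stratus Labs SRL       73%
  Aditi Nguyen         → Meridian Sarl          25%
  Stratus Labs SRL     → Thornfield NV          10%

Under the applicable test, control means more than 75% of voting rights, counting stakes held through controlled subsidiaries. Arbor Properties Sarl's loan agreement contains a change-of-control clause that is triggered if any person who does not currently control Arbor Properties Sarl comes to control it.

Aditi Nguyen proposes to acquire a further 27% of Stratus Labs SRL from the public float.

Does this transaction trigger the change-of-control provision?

The purchase changes only Aditi's holdings, so Aditi is the only person who could newly come to control Arbor.
Aditi's largest direct stake is 73% in Stratus, which does not meet the threshold, so Aditi controls no company.
Neither Aditi nor any entity Aditi controls holds any voting interest in Arbor.
So before the transaction, Aditi does not control Arbor.
After the purchase, Aditi's direct stake in Stratus rises to 73% + 27% = 100%.
Aditi holds 100% of Stratus, so Aditi controls Stratus.
Stratus and Aditi together hold 75% + 25% = 100% of Meridian, so Aditi controls Meridian.
After the transaction, neither Aditi nor any entity Aditi controls holds a voting interest in Arbor, so Aditi still does not control it.
No new person acquires control, so the clause is not triggered.

No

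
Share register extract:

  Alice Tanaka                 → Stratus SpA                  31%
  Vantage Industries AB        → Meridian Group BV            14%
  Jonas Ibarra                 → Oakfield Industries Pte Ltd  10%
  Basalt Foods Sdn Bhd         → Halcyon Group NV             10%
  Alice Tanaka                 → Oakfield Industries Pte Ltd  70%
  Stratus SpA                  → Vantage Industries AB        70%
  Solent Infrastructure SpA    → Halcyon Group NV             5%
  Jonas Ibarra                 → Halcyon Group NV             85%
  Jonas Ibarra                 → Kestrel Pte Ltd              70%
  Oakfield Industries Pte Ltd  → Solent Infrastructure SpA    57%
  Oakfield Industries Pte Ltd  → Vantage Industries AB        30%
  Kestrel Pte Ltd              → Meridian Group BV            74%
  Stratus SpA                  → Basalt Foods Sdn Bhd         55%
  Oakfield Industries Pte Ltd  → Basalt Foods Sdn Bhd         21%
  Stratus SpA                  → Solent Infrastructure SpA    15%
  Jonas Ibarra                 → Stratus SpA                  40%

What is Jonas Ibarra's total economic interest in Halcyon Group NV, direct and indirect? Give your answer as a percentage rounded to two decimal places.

88.00%

Jonas reaches Halcyon along 5 paths.
Direct stake: 85% = 85%.
Via Stratus → Basalt: 40% × 55% × 10% = 2.2%.
Via Oakfield → Basalt: 10% × 21% × 10% = 0.21%.
Via Oakfield → Solent: 10% × 57% × 5% = 0.285%.
Via Stratus → Solent: 40% × 15% × 5% = 0.3%.
Total: 85% + 2.2% + 0.21% + 0.285% + 0.3% = 87.995%.
Rounded: 88.00%.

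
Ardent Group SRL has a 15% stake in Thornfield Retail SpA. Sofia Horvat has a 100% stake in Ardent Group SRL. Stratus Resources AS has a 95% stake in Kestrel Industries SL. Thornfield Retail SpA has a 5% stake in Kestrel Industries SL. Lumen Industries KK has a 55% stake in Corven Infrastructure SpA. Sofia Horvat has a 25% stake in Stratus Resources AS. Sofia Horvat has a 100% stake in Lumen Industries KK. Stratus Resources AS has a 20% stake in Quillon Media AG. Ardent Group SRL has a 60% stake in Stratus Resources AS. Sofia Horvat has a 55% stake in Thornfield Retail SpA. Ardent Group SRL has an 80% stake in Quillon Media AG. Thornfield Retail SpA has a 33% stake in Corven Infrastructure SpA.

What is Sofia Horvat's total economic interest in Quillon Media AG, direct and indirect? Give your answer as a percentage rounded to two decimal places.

Sofia reaches Quillon along 3 paths.
Via Ardent → Stratus: 100% × 60% × 20% = 12%.
Via Stratus: 25% × 20% = 5%.
Via Ardent: 100% × 80% = 80%.
Total: 12% + 5% + 80% = 97%.
Rounded: 97.00%.

97.00%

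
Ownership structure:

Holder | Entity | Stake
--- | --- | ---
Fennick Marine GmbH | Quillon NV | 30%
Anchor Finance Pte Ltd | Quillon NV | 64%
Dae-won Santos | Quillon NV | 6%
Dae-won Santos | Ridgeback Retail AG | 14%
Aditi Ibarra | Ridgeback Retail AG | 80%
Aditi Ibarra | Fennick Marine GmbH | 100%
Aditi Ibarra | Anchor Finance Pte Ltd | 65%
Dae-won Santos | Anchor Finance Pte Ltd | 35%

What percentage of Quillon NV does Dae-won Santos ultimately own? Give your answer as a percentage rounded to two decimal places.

Dae-won reaches Quillon along 2 paths.
Direct stake: 6% = 6%.
Via Anchor: 35% × 64% = 22.4%.
Total: 6% + 22.4% = 28.4%.
Rounded: 28.40%.

28.40%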